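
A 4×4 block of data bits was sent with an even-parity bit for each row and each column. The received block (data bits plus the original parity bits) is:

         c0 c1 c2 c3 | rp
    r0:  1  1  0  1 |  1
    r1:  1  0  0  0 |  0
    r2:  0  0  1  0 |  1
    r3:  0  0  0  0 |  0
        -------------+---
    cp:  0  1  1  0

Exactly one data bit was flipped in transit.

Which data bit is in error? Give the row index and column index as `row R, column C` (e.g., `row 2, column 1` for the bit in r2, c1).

row 1, column 3

Recompute each row's even parity and compare to rp:
  r0: data parity 1, sent rp 1 → ok
  r1: data parity 1, sent rp 0 → mismatch
  r2: data parity 1, sent rp 1 → ok
  r3: data parity 0, sent rp 0 → ok
Recompute each column's even parity and compare to cp:
  c0: data parity 0, sent cp 0 → ok
  c1: data parity 1, sent cp 1 → ok
  c2: data parity 1, sent cp 1 → ok
  c3: data parity 1, sent cp 0 → mismatch
Exactly one row (r1) and one column (c3) fail → the flipped bit is at their intersection.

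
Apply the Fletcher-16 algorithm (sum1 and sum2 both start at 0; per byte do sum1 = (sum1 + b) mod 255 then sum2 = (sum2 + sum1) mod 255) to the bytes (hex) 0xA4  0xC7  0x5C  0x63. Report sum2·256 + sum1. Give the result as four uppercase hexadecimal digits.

062C

Running sums (mod 255):
  after byte 0 (0xA4): sum1=164, sum2=164
  after byte 1 (0xC7): sum1=108, sum2=17
  after byte 2 (0x5C): sum1=200, sum2=217
  after byte 3 (0x63): sum1=44, sum2=6
Checksum = sum2·256 + sum1 = 6·256 + 44 = 1580 = 0x062C.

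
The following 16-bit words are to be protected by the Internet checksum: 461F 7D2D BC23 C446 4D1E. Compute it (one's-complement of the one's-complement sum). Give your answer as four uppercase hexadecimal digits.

6F2A

One's-complement addition (fold any carry out of bit 15 back into bit 0):
  0x461F + 0x7D2D = 0x0C34C
  0xC34C + 0xBC23 = 0x17F6F → wrap carry → 0x7F70
  0x7F70 + 0xC446 = 0x143B6 → wrap carry → 0x43B7
  0x43B7 + 0x4D1E = 0x090D5
One's-complement sum = 0x90D5.
Checksum = ~0x90D5 & 0xFFFF = 0x6F2A.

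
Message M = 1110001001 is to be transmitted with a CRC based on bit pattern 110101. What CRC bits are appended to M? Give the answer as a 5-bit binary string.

01000

Append 5 zeros: 111000100100000. Divide by 110101 (XOR where the leading bit is 1):
  pos 0: 111000 XOR 110101 = 001101
  pos 2: 110110 XOR 110101 = 000011
  pos 6: 110100 XOR 110101 = 000001
Remainder (last 5 bits) = 01000. This is the CRC / FCS.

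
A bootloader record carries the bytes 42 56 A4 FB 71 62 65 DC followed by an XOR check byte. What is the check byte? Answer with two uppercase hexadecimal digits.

XOR the bytes together:
  start with 0x42
  0x42 ⊕ 0x56 = 0x14
  0x14 ⊕ 0xA4 = 0xB0
  0xB0 ⊕ 0xFB = 0x4B
  0x4B ⊕ 0x71 = 0x3A
  0x3A ⊕ 0x62 = 0x58
  0x58 ⊕ 0x65 = 0x3D
  0x3D ⊕ 0xDC = 0xE1

E1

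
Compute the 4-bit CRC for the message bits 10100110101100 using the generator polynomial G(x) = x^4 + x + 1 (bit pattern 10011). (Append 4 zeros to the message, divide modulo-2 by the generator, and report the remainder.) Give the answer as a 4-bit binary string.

1001

Append 4 zeros: 101001101011000000. Divide by 10011 (XOR where the leading bit is 1):
  pos 0: 10100 XOR 10011 = 00111
  pos 2: 11111 XOR 10011 = 01100
  pos 3: 11000 XOR 10011 = 01011
  pos 4: 10111 XOR 10011 = 00100
  pos 6: 10001 XOR 10011 = 00010
  pos 9: 10100 XOR 10011 = 00111
  pos 11: 11100 XOR 10011 = 01111
  pos 12: 11110 XOR 10011 = 01101
  pos 13: 11010 XOR 10011 = 01001
Remainder (last 4 bits) = 1001. This is the CRC / FCS.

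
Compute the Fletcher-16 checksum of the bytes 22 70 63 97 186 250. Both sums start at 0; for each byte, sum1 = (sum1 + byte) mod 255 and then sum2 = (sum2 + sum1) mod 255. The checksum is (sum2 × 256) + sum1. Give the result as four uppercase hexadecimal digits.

Running sums (mod 255):
  after byte 0 (22): sum1=22, sum2=22
  after byte 1 (70): sum1=92, sum2=114
  after byte 2 (63): sum1=155, sum2=14
  after byte 3 (97): sum1=252, sum2=11
  after byte 4 (186): sum1=183, sum2=194
  after byte 5 (250): sum1=178, sum2=117
Checksum = sum2·256 + sum1 = 117·256 + 178 = 30130 = 0x75B2.

75B2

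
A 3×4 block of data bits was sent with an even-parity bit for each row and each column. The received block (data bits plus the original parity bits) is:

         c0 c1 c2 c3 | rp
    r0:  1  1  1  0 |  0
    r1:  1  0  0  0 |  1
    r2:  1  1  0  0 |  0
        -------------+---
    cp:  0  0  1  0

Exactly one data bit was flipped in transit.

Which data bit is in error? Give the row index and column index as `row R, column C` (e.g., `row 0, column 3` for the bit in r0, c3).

row 0, column 0

Recompute each row's even parity and compare to rp:
  r0: data parity 1, sent rp 0 → mismatch
  r1: data parity 1, sent rp 1 → ok
  r2: data parity 0, sent rp 0 → ok
Recompute each column's even parity and compare to cp:
  c0: data parity 1, sent cp 0 → mismatch
  c1: data parity 0, sent cp 0 → ok
  c2: data parity 1, sent cp 1 → ok
  c3: data parity 0, sent cp 0 → ok
Exactly one row (r0) and one column (c0) fail → the flipped bit is at their intersection.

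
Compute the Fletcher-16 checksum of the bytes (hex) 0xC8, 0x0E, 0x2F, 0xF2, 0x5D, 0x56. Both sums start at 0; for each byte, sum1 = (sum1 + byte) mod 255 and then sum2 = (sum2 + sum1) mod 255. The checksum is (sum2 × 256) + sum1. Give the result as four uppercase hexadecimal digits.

Running sums (mod 255):
  after byte 0 (0xC8): sum1=200, sum2=200
  after byte 1 (0x0E): sum1=214, sum2=159
  after byte 2 (0x2F): sum1=6, sum2=165
  after byte 3 (0xF2): sum1=248, sum2=158
  after byte 4 (0x5D): sum1=86, sum2=244
  after byte 5 (0x56): sum1=172, sum2=161
Checksum = sum2·256 + sum1 = 161·256 + 172 = 41388 = 0xA1AC.

A1AC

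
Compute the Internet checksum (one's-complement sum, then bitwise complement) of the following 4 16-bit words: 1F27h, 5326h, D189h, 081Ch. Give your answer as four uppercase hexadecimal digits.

B40C

One's-complement addition (fold any carry out of bit 15 back into bit 0):
  0x1F27 + 0x5326 = 0x0724D
  0x724D + 0xD189 = 0x143D6 → wrap carry → 0x43D7
  0x43D7 + 0x081C = 0x04BF3
One's-complement sum = 0x4BF3.
Checksum = ~0x4BF3 & 0xFFFF = 0xB40C.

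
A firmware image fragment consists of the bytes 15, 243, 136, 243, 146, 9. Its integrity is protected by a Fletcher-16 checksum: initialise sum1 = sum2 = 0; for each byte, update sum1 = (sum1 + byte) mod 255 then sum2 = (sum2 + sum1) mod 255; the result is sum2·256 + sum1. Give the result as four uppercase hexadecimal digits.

4A1B

Running sums (mod 255):
  after byte 0 (15): sum1=15, sum2=15
  after byte 1 (243): sum1=3, sum2=18
  after byte 2 (136): sum1=139, sum2=157
  after byte 3 (243): sum1=127, sum2=29
  after byte 4 (146): sum1=18, sum2=47
  after byte 5 (9): sum1=27, sum2=74
Checksum = sum2·256 + sum1 = 74·256 + 27 = 18971 = 0x4A1B.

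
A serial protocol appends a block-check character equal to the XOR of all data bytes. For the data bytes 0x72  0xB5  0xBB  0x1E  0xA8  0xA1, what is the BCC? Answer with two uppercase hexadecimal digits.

6B

XOR the bytes together:
  start with 0x72
  0x72 ⊕ 0xB5 = 0xC7
  0xC7 ⊕ 0xBB = 0x7C
  0x7C ⊕ 0x1E = 0x62
  0x62 ⊕ 0xA8 = 0xCA
  0xCA ⊕ 0xA1 = 0x6B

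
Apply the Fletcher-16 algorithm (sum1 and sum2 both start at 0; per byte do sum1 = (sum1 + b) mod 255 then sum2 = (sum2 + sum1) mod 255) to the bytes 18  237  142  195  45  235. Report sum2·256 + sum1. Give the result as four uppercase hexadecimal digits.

DD6B

Running sums (mod 255):
  after byte 0 (18): sum1=18, sum2=18
  after byte 1 (237): sum1=0, sum2=18
  after byte 2 (142): sum1=142, sum2=160
  after byte 3 (195): sum1=82, sum2=242
  after byte 4 (45): sum1=127, sum2=114
  after byte 5 (235): sum1=107, sum2=221
Checksum = sum2·256 + sum1 = 221·256 + 107 = 56683 = 0xDD6B.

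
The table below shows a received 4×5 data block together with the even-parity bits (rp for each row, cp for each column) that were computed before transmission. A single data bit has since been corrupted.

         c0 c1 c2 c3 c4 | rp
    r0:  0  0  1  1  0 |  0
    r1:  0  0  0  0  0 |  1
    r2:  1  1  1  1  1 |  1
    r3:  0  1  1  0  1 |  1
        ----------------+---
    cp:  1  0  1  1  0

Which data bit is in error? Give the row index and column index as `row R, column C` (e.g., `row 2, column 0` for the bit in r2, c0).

row 1, column 3

Recompute each row's even parity and compare to rp:
  r0: data parity 0, sent rp 0 → ok
  r1: data parity 0, sent rp 1 → mismatch
  r2: data parity 1, sent rp 1 → ok
  r3: data parity 1, sent rp 1 → ok
Recompute each column's even parity and compare to cp:
  c0: data parity 1, sent cp 1 → ok
  c1: data parity 0, sent cp 0 → ok
  c2: data parity 1, sent cp 1 → ok
  c3: data parity 0, sent cp 1 → mismatch
  c4: data parity 0, sent cp 0 → ok
Exactly one row (r1) and one column (c3) fail → the flipped bit is at their intersection.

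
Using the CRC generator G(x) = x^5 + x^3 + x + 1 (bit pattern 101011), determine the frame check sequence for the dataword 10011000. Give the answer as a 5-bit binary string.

Append 5 zeros: 1001100000000. Divide by 101011 (XOR where the leading bit is 1):
  pos 0: 100110 XOR 101011 = 001101
  pos 2: 110100 XOR 101011 = 011111
  pos 3: 111110 XOR 101011 = 010101
  pos 4: 101010 XOR 101011 = 000001
Remainder (last 5 bits) = 01000. This is the CRC / FCS.

01000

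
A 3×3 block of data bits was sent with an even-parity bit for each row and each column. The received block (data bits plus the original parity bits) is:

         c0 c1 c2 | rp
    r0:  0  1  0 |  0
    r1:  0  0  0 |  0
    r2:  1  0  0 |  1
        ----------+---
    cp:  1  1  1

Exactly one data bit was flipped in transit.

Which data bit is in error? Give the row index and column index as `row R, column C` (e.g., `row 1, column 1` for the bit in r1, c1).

row 0, column 2

Recompute each row's even parity and compare to rp:
  r0: data parity 1, sent rp 0 → mismatch
  r1: data parity 0, sent rp 0 → ok
  r2: data parity 1, sent rp 1 → ok
Recompute each column's even parity and compare to cp:
  c0: data parity 1, sent cp 1 → ok
  c1: data parity 1, sent cp 1 → ok
  c2: data parity 0, sent cp 1 → mismatch
Exactly one row (r0) and one column (c2) fail → the flipped bit is at their intersection.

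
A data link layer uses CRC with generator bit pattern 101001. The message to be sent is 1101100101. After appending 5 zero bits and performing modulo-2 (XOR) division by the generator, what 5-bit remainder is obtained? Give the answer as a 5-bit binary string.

Append 5 zeros: 110110010100000. Divide by 101001 (XOR where the leading bit is 1):
  pos 0: 110110 XOR 101001 = 011111
  pos 1: 111110 XOR 101001 = 010111
  pos 2: 101111 XOR 101001 = 000110
  pos 5: 110010 XOR 101001 = 011011
  pos 6: 110110 XOR 101001 = 011111
  pos 7: 111110 XOR 101001 = 010111
  pos 8: 101110 XOR 101001 = 000111
Remainder (last 5 bits) = 01110. This is the CRC / FCS.

01110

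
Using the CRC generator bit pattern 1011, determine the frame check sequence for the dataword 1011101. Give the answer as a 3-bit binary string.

100

Append 3 zeros: 1011101000. Divide by 1011 (XOR where the leading bit is 1):
  pos 0: 1011 XOR 1011 = 0000
  pos 4: 1010 XOR 1011 = 0001
Remainder (last 3 bits) = 100. This is the CRC / FCS.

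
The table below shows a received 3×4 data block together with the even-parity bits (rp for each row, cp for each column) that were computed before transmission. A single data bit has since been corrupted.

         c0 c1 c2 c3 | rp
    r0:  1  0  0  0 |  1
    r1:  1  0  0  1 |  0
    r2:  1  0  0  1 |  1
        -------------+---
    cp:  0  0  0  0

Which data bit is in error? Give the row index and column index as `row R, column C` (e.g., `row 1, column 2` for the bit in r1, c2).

row 2, column 0

Recompute each row's even parity and compare to rp:
  r0: data parity 1, sent rp 1 → ok
  r1: data parity 0, sent rp 0 → ok
  r2: data parity 0, sent rp 1 → mismatch
Recompute each column's even parity and compare to cp:
  c0: data parity 1, sent cp 0 → mismatch
  c1: data parity 0, sent cp 0 → ok
  c2: data parity 0, sent cp 0 → ok
  c3: data parity 0, sent cp 0 → ok
Exactly one row (r2) and one column (c0) fail → the flipped bit is at their intersection.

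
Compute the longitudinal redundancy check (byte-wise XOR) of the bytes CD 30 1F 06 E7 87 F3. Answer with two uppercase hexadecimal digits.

77

XOR the bytes together:
  start with 0xCD
  0xCD ⊕ 0x30 = 0xFD
  0xFD ⊕ 0x1F = 0xE2
  0xE2 ⊕ 0x06 = 0xE4
  0xE4 ⊕ 0xE7 = 0x03
  0x03 ⊕ 0x87 = 0x84
  0x84 ⊕ 0xF3 = 0x77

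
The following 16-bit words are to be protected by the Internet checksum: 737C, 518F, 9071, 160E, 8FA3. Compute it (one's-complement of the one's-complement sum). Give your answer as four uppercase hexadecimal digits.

One's-complement addition (fold any carry out of bit 15 back into bit 0):
  0x737C + 0x518F = 0x0C50B
  0xC50B + 0x9071 = 0x1557C → wrap carry → 0x557D
  0x557D + 0x160E = 0x06B8B
  0x6B8B + 0x8FA3 = 0x0FB2E
One's-complement sum = 0xFB2E.
Checksum = ~0xFB2E & 0xFFFF = 0x04D1.

04D1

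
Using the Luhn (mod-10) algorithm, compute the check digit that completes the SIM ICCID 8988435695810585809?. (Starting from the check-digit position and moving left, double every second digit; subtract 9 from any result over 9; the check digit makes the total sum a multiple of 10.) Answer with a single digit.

Partial digits right→left: 9 0 8 5 8 5 0 1 8 5 9 6 5 3 4 8 8 9 8
Double every second digit counting from the check-digit position (so the 1st, 3rd, 5th, ... of the partial from the right).
  doubled (with −9 where >9): 9 7 7 0 7 9 1 8 7 7 → sum 62
  kept as-is: 0 5 5 1 5 6 3 8 9 → sum 42
Total = 62 + 42 = 104.
Check digit = (10 − (104 mod 10)) mod 10 = 6.

6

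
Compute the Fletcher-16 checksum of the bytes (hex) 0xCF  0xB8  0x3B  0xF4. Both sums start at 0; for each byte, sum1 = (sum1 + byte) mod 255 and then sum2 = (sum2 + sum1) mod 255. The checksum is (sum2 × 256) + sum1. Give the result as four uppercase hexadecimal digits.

D4B8

Running sums (mod 255):
  after byte 0 (0xCF): sum1=207, sum2=207
  after byte 1 (0xB8): sum1=136, sum2=88
  after byte 2 (0x3B): sum1=195, sum2=28
  after byte 3 (0xF4): sum1=184, sum2=212
Checksum = sum2·256 + sum1 = 212·256 + 184 = 54456 = 0xD4B8.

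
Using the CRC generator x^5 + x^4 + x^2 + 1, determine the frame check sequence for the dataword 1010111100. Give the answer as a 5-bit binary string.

Append 5 zeros: 101011110000000. Divide by 110101 (XOR where the leading bit is 1):
  pos 0: 101011 XOR 110101 = 011110
  pos 1: 111101 XOR 110101 = 001000
  pos 3: 100010 XOR 110101 = 010111
  pos 4: 101110 XOR 110101 = 011011
  pos 5: 110110 XOR 110101 = 000011
  pos 9: 110000 XOR 110101 = 000101
Remainder (last 5 bits) = 00101. This is the CRC / FCS.

00101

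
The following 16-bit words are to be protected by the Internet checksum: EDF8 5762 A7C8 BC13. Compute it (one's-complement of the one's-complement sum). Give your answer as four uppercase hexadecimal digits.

One's-complement addition (fold any carry out of bit 15 back into bit 0):
  0xEDF8 + 0x5762 = 0x1455A → wrap carry → 0x455B
  0x455B + 0xA7C8 = 0x0ED23
  0xED23 + 0xBC13 = 0x1A936 → wrap carry → 0xA937
One's-complement sum = 0xA937.
Checksum = ~0xA937 & 0xFFFF = 0x56C8.

56C8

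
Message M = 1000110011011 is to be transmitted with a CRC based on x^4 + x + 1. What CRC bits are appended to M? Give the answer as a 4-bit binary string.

Append 4 zeros: 10001100110110000. Divide by 10011 (XOR where the leading bit is 1):
  pos 0: 10001 XOR 10011 = 00010
  pos 3: 10100 XOR 10011 = 00111
  pos 5: 11111 XOR 10011 = 01100
  pos 6: 11000 XOR 10011 = 01011
  pos 7: 10111 XOR 10011 = 00100
  pos 9: 10010 XOR 10011 = 00001
Remainder (last 4 bits) = 1000. This is the CRC / FCS.

1000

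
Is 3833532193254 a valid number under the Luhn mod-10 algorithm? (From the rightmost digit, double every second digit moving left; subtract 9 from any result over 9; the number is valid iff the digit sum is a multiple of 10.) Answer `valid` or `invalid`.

From the right, keep odd positions and double even positions (subtract 9 from any doubled value over 9):
  doubled (positions 2,4,...): 1 6 2 6 6 7 → sum 28
  kept (positions 1,3,...): 4 2 9 2 5 3 3 → sum 28
Total = 56.
56 mod 10 = 6, so the number is invalid.

invalid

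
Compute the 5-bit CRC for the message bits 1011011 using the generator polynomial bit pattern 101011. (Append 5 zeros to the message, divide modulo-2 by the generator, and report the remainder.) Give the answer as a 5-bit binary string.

00010

Append 5 zeros: 101101100000. Divide by 101011 (XOR where the leading bit is 1):
  pos 0: 101101 XOR 101011 = 000110
  pos 3: 110100 XOR 101011 = 011111
  pos 4: 111110 XOR 101011 = 010101
  pos 5: 101010 XOR 101011 = 000001
Remainder (last 5 bits) = 00010. This is the CRC / FCS.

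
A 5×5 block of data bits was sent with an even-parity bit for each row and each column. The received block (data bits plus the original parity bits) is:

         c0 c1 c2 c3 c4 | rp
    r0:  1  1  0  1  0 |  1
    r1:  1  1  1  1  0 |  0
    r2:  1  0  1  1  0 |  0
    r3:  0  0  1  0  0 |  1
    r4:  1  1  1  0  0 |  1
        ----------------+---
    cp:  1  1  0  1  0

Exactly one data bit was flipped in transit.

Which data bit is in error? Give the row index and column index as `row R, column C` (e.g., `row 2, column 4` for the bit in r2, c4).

Recompute each row's even parity and compare to rp:
  r0: data parity 1, sent rp 1 → ok
  r1: data parity 0, sent rp 0 → ok
  r2: data parity 1, sent rp 0 → mismatch
  r3: data parity 1, sent rp 1 → ok
  r4: data parity 1, sent rp 1 → ok
Recompute each column's even parity and compare to cp:
  c0: data parity 0, sent cp 1 → mismatch
  c1: data parity 1, sent cp 1 → ok
  c2: data parity 0, sent cp 0 → ok
  c3: data parity 1, sent cp 1 → ok
  c4: data parity 0, sent cp 0 → ok
Exactly one row (r2) and one column (c0) fail → the flipped bit is at their intersection.

row 2, column 0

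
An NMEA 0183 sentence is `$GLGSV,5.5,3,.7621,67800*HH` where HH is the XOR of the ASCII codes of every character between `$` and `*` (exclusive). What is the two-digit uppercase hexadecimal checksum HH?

XOR the ASCII codes of the payload characters:
  'G' = 0x47 → acc = 0x47
  'L' = 0x4C → acc = 0x0B
  'G' = 0x47 → acc = 0x4C
  'S' = 0x53 → acc = 0x1F
  'V' = 0x56 → acc = 0x49
  ',' = 0x2C → acc = 0x65
  '5' = 0x35 → acc = 0x50
  '.' = 0x2E → acc = 0x7E
  '5' = 0x35 → acc = 0x4B
  ',' = 0x2C → acc = 0x67
  '3' = 0x33 → acc = 0x54
  ',' = 0x2C → acc = 0x78
  '.' = 0x2E → acc = 0x56
  '7' = 0x37 → acc = 0x61
  '6' = 0x36 → acc = 0x57
  '2' = 0x32 → acc = 0x65
  '1' = 0x31 → acc = 0x54
  ',' = 0x2C → acc = 0x78
  '6' = 0x36 → acc = 0x4E
  '7' = 0x37 → acc = 0x79
  '8' = 0x38 → acc = 0x41
  '0' = 0x30 → acc = 0x71
  '0' = 0x30 → acc = 0x41
Checksum = 0x41.

41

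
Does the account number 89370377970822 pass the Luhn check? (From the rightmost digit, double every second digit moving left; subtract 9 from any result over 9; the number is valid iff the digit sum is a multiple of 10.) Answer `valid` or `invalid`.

invalid

From the right, keep odd positions and double even positions (subtract 9 from any doubled value over 9):
  doubled (positions 2,4,...): 4 0 9 5 0 6 7 → sum 31
  kept (positions 1,3,...): 2 8 7 7 3 7 9 → sum 43
Total = 74.
74 mod 10 = 4, so the number is invalid.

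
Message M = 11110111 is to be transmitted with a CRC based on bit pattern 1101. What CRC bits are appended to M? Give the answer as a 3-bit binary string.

Append 3 zeros: 11110111000. Divide by 1101 (XOR where the leading bit is 1):
  pos 0: 1111 XOR 1101 = 0010
  pos 2: 1001 XOR 1101 = 0100
  pos 3: 1001 XOR 1101 = 0100
  pos 4: 1001 XOR 1101 = 0100
  pos 5: 1000 XOR 1101 = 0101
  pos 6: 1010 XOR 1101 = 0111
  pos 7: 1110 XOR 1101 = 0011
Remainder (last 3 bits) = 011. This is the CRC / FCS.

011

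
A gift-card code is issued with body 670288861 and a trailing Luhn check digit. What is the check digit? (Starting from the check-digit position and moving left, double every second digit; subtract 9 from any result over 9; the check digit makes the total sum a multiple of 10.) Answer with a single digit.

Partial digits right→left: 1 6 8 8 8 2 0 7 6
Double every second digit counting from the check-digit position (so the 1st, 3rd, 5th, ... of the partial from the right).
  doubled (with −9 where >9): 2 7 7 0 3 → sum 19
  kept as-is: 6 8 2 7 → sum 23
Total = 19 + 23 = 42.
Check digit = (10 − (42 mod 10)) mod 10 = 8.

8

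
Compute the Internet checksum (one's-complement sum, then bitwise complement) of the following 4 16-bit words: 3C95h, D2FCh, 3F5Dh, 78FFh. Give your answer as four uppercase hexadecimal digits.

3811

One's-complement addition (fold any carry out of bit 15 back into bit 0):
  0x3C95 + 0xD2FC = 0x10F91 → wrap carry → 0x0F92
  0x0F92 + 0x3F5D = 0x04EEF
  0x4EEF + 0x78FF = 0x0C7EE
One's-complement sum = 0xC7EE.
Checksum = ~0xC7EE & 0xFFFF = 0x3811.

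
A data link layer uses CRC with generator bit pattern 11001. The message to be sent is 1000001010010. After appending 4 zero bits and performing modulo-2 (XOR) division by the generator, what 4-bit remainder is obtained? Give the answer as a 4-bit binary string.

1101

Append 4 zeros: 10000010100100000. Divide by 11001 (XOR where the leading bit is 1):
  pos 0: 10000 XOR 11001 = 01001
  pos 1: 10010 XOR 11001 = 01011
  pos 2: 10111 XOR 11001 = 01110
  pos 3: 11100 XOR 11001 = 00101
  pos 5: 10110 XOR 11001 = 01111
  pos 6: 11110 XOR 11001 = 00111
  pos 8: 11110 XOR 11001 = 00111
  pos 10: 11100 XOR 11001 = 00101
  pos 12: 10100 XOR 11001 = 01101
Remainder (last 4 bits) = 1101. This is the CRC / FCS.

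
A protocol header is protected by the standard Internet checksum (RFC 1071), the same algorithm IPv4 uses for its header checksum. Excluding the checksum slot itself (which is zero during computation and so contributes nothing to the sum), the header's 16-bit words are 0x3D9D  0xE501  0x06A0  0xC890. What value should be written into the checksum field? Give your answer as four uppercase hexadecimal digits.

One's-complement addition (fold any carry out of bit 15 back into bit 0):
  0x3D9D + 0xE501 = 0x1229E → wrap carry → 0x229F
  0x229F + 0x06A0 = 0x0293F
  0x293F + 0xC890 = 0x0F1CF
One's-complement sum = 0xF1CF.
Checksum = ~0xF1CF & 0xFFFF = 0x0E30.

0E30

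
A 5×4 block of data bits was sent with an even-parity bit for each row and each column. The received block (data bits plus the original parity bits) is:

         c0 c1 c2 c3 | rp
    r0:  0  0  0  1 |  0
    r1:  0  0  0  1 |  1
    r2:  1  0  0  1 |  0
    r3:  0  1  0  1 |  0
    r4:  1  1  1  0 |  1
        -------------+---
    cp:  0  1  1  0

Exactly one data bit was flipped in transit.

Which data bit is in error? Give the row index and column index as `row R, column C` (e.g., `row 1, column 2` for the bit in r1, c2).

Recompute each row's even parity and compare to rp:
  r0: data parity 1, sent rp 0 → mismatch
  r1: data parity 1, sent rp 1 → ok
  r2: data parity 0, sent rp 0 → ok
  r3: data parity 0, sent rp 0 → ok
  r4: data parity 1, sent rp 1 → ok
Recompute each column's even parity and compare to cp:
  c0: data parity 0, sent cp 0 → ok
  c1: data parity 0, sent cp 1 → mismatch
  c2: data parity 1, sent cp 1 → ok
  c3: data parity 0, sent cp 0 → ok
Exactly one row (r0) and one column (c1) fail → the flipped bit is at their intersection.

row 0, column 1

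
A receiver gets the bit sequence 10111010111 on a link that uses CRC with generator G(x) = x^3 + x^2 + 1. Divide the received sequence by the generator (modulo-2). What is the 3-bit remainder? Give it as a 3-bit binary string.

000

Modulo-2 division of 10111010111 by 1101:
  pos 0: 1011 XOR 1101 = 0110
  pos 1: 1101 XOR 1101 = 0000
  pos 6: 1011 XOR 1101 = 0110
  pos 7: 1101 XOR 1101 = 0000
Remainder = 000 (zero — the frame passes the CRC check).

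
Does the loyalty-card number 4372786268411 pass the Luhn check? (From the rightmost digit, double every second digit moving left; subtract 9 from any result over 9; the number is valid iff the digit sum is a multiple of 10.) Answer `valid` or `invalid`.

From the right, keep odd positions and double even positions (subtract 9 from any doubled value over 9):
  doubled (positions 2,4,...): 2 7 4 7 4 6 → sum 30
  kept (positions 1,3,...): 1 4 6 6 7 7 4 → sum 35
Total = 65.
65 mod 10 = 5, so the number is invalid.

invalid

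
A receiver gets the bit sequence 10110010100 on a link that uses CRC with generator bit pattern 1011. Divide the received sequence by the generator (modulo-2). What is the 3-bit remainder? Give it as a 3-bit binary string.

010

Modulo-2 division of 10110010100 by 1011:
  pos 0: 1011 XOR 1011 = 0000
  pos 6: 1010 XOR 1011 = 0001
Remainder = 010 (nonzero — an error is detected).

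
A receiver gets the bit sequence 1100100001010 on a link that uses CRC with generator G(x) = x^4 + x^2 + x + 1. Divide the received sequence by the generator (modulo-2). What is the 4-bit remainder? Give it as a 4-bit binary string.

0001

Modulo-2 division of 1100100001010 by 10111:
  pos 0: 11001 XOR 10111 = 01110
  pos 1: 11100 XOR 10111 = 01011
  pos 2: 10110 XOR 10111 = 00001
  pos 6: 10010 XOR 10111 = 00101
  pos 8: 10110 XOR 10111 = 00001
Remainder = 0001 (nonzero — an error is detected).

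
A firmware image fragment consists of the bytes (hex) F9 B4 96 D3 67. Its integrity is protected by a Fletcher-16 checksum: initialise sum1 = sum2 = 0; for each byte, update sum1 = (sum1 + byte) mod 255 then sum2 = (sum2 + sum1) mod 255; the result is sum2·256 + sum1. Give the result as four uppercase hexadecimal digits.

8780

Running sums (mod 255):
  after byte 0 (F9): sum1=249, sum2=249
  after byte 1 (B4): sum1=174, sum2=168
  after byte 2 (96): sum1=69, sum2=237
  after byte 3 (D3): sum1=25, sum2=7
  after byte 4 (67): sum1=128, sum2=135
Checksum = sum2·256 + sum1 = 135·256 + 128 = 34688 = 0x8780.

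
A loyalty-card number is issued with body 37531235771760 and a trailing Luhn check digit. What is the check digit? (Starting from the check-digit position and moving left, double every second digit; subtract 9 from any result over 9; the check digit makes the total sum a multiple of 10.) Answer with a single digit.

8

Partial digits right→left: 0 6 7 1 7 7 5 3 2 1 3 5 7 3
Double every second digit counting from the check-digit position (so the 1st, 3rd, 5th, ... of the partial from the right).
  doubled (with −9 where >9): 0 5 5 1 4 6 5 → sum 26
  kept as-is: 6 1 7 3 1 5 3 → sum 26
Total = 26 + 26 = 52.
Check digit = (10 − (52 mod 10)) mod 10 = 8.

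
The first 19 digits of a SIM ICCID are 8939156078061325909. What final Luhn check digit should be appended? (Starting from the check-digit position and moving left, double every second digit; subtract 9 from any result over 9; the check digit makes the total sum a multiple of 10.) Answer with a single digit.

Partial digits right→left: 9 0 9 5 2 3 1 6 0 8 7 0 6 5 1 9 3 9 8
Double every second digit counting from the check-digit position (so the 1st, 3rd, 5th, ... of the partial from the right).
  doubled (with −9 where >9): 9 9 4 2 0 5 3 2 6 7 → sum 47
  kept as-is: 0 5 3 6 8 0 5 9 9 → sum 45
Total = 47 + 45 = 92.
Check digit = (10 − (92 mod 10)) mod 10 = 8.

8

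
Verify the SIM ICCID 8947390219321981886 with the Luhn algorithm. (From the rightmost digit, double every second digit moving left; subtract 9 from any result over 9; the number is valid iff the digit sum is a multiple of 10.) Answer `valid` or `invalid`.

valid

From the right, keep odd positions and double even positions (subtract 9 from any doubled value over 9):
  doubled (positions 2,4,...): 7 2 9 4 9 4 9 5 9 → sum 58
  kept (positions 1,3,...): 6 8 8 1 3 1 0 3 4 8 → sum 42
Total = 100.
100 mod 10 = 0, so the number is valid.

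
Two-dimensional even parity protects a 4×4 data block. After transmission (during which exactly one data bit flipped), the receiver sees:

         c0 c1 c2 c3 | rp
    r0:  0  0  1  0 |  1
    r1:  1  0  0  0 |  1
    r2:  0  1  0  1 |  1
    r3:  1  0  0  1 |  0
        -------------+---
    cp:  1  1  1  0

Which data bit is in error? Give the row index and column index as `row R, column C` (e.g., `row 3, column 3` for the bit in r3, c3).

row 2, column 0

Recompute each row's even parity and compare to rp:
  r0: data parity 1, sent rp 1 → ok
  r1: data parity 1, sent rp 1 → ok
  r2: data parity 0, sent rp 1 → mismatch
  r3: data parity 0, sent rp 0 → ok
Recompute each column's even parity and compare to cp:
  c0: data parity 0, sent cp 1 → mismatch
  c1: data parity 1, sent cp 1 → ok
  c2: data parity 1, sent cp 1 → ok
  c3: data parity 0, sent cp 0 → ok
Exactly one row (r2) and one column (c0) fail → the flipped bit is at their intersection.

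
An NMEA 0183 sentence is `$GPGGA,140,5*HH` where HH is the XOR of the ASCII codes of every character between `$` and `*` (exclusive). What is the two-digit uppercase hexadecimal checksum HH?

XOR the ASCII codes of the payload characters:
  'G' = 0x47 → acc = 0x47
  'P' = 0x50 → acc = 0x17
  'G' = 0x47 → acc = 0x50
  'G' = 0x47 → acc = 0x17
  'A' = 0x41 → acc = 0x56
  ',' = 0x2C → acc = 0x7A
  '1' = 0x31 → acc = 0x4B
  '4' = 0x34 → acc = 0x7F
  '0' = 0x30 → acc = 0x4F
  ',' = 0x2C → acc = 0x63
  '5' = 0x35 → acc = 0x56
Checksum = 0x56.

56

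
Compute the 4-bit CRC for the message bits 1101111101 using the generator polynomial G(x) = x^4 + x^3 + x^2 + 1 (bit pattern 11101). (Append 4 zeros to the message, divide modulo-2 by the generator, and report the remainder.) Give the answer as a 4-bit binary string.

Append 4 zeros: 11011111010000. Divide by 11101 (XOR where the leading bit is 1):
  pos 0: 11011 XOR 11101 = 00110
  pos 2: 11011 XOR 11101 = 00110
  pos 4: 11010 XOR 11101 = 00111
  pos 6: 11110 XOR 11101 = 00011
  pos 9: 11000 XOR 11101 = 00101
Remainder (last 4 bits) = 0101. This is the CRC / FCS.

0101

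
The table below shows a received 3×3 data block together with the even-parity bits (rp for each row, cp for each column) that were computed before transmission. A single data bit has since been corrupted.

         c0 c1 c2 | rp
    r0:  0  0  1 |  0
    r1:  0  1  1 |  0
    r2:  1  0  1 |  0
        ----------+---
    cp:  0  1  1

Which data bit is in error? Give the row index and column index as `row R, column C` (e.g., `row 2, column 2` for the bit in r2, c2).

Recompute each row's even parity and compare to rp:
  r0: data parity 1, sent rp 0 → mismatch
  r1: data parity 0, sent rp 0 → ok
  r2: data parity 0, sent rp 0 → ok
Recompute each column's even parity and compare to cp:
  c0: data parity 1, sent cp 0 → mismatch
  c1: data parity 1, sent cp 1 → ok
  c2: data parity 1, sent cp 1 → ok
Exactly one row (r0) and one column (c0) fail → the flipped bit is at their intersection.

row 0, column 0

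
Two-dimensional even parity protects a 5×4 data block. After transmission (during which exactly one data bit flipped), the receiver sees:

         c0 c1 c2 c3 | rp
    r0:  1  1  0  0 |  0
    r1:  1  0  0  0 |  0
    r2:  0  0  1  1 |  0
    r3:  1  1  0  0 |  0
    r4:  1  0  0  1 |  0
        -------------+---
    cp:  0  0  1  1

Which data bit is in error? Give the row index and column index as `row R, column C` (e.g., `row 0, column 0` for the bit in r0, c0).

row 1, column 3

Recompute each row's even parity and compare to rp:
  r0: data parity 0, sent rp 0 → ok
  r1: data parity 1, sent rp 0 → mismatch
  r2: data parity 0, sent rp 0 → ok
  r3: data parity 0, sent rp 0 → ok
  r4: data parity 0, sent rp 0 → ok
Recompute each column's even parity and compare to cp:
  c0: data parity 0, sent cp 0 → ok
  c1: data parity 0, sent cp 0 → ok
  c2: data parity 1, sent cp 1 → ok
  c3: data parity 0, sent cp 1 → mismatch
Exactly one row (r1) and one column (c3) fail → the flipped bit is at their intersection.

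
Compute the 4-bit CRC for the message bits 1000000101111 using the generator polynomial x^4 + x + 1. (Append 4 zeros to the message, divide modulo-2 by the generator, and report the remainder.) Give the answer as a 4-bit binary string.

Append 4 zeros: 10000001011110000. Divide by 10011 (XOR where the leading bit is 1):
  pos 0: 10000 XOR 10011 = 00011
  pos 3: 11001 XOR 10011 = 01010
  pos 4: 10100 XOR 10011 = 00111
  pos 6: 11111 XOR 10011 = 01100
  pos 7: 11001 XOR 10011 = 01010
  pos 8: 10101 XOR 10011 = 00110
  pos 10: 11000 XOR 10011 = 01011
  pos 11: 10110 XOR 10011 = 00101
Remainder (last 4 bits) = 1010. This is the CRC / FCS.

1010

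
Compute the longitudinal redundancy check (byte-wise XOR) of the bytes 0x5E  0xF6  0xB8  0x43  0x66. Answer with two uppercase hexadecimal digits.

35

XOR the bytes together:
  start with 0x5E
  0x5E ⊕ 0xF6 = 0xA8
  0xA8 ⊕ 0xB8 = 0x10
  0x10 ⊕ 0x43 = 0x53
  0x53 ⊕ 0x66 = 0x35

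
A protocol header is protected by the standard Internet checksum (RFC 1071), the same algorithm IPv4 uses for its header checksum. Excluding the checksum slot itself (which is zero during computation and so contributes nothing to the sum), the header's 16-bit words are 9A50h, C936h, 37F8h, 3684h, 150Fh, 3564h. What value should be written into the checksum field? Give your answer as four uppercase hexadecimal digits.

E388

One's-complement addition (fold any carry out of bit 15 back into bit 0):
  0x9A50 + 0xC936 = 0x16386 → wrap carry → 0x6387
  0x6387 + 0x37F8 = 0x09B7F
  0x9B7F + 0x3684 = 0x0D203
  0xD203 + 0x150F = 0x0E712
  0xE712 + 0x3564 = 0x11C76 → wrap carry → 0x1C77
One's-complement sum = 0x1C77.
Checksum = ~0x1C77 & 0xFFFF = 0xE388.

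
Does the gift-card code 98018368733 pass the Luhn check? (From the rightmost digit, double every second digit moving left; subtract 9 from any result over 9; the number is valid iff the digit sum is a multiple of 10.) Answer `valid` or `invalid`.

From the right, keep odd positions and double even positions (subtract 9 from any doubled value over 9):
  doubled (positions 2,4,...): 6 7 6 2 7 → sum 28
  kept (positions 1,3,...): 3 7 6 8 0 9 → sum 33
Total = 61.
61 mod 10 = 1, so the number is invalid.

invalid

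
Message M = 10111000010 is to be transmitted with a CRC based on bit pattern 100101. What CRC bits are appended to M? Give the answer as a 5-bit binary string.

Append 5 zeros: 1011100001000000. Divide by 100101 (XOR where the leading bit is 1):
  pos 0: 101110 XOR 100101 = 001011
  pos 2: 101100 XOR 100101 = 001001
  pos 4: 100101 XOR 100101 = 000000
Remainder (last 5 bits) = 00000. This is the CRC / FCS.

00000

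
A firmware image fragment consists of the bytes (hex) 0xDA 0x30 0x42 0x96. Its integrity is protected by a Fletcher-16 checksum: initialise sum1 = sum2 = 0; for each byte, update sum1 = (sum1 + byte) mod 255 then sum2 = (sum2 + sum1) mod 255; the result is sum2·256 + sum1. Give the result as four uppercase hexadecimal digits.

Running sums (mod 255):
  after byte 0 (0xDA): sum1=218, sum2=218
  after byte 1 (0x30): sum1=11, sum2=229
  after byte 2 (0x42): sum1=77, sum2=51
  after byte 3 (0x96): sum1=227, sum2=23
Checksum = sum2·256 + sum1 = 23·256 + 227 = 6115 = 0x17E3.

17E3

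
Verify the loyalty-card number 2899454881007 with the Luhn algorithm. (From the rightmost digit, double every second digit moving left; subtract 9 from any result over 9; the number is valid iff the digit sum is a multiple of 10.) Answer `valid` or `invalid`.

valid

From the right, keep odd positions and double even positions (subtract 9 from any doubled value over 9):
  doubled (positions 2,4,...): 0 2 7 1 9 7 → sum 26
  kept (positions 1,3,...): 7 0 8 4 4 9 2 → sum 34
Total = 60.
60 mod 10 = 0, so the number is valid.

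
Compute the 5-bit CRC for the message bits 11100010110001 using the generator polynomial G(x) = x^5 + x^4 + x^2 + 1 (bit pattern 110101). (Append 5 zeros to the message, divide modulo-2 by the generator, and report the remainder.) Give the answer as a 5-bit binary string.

Append 5 zeros: 1110001011000100000. Divide by 110101 (XOR where the leading bit is 1):
  pos 0: 111000 XOR 110101 = 001101
  pos 2: 110110 XOR 110101 = 000011
  pos 6: 111100 XOR 110101 = 001001
  pos 8: 100101 XOR 110101 = 010000
  pos 9: 100000 XOR 110101 = 010101
  pos 10: 101010 XOR 110101 = 011111
  pos 11: 111110 XOR 110101 = 001011
  pos 13: 101100 XOR 110101 = 011001
Remainder (last 5 bits) = 11001. This is the CRC / FCS.

11001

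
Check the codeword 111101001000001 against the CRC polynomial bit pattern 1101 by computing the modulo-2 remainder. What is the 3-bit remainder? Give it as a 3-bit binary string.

Modulo-2 division of 111101001000001 by 1101:
  pos 0: 1111 XOR 1101 = 0010
  pos 2: 1001 XOR 1101 = 0100
  pos 3: 1000 XOR 1101 = 0101
  pos 4: 1010 XOR 1101 = 0111
  pos 5: 1111 XOR 1101 = 0010
  pos 7: 1000 XOR 1101 = 0101
  pos 8: 1010 XOR 1101 = 0111
  pos 9: 1110 XOR 1101 = 0011
  pos 11: 1101 XOR 1101 = 0000
Remainder = 000 (zero — the frame passes the CRC check).

000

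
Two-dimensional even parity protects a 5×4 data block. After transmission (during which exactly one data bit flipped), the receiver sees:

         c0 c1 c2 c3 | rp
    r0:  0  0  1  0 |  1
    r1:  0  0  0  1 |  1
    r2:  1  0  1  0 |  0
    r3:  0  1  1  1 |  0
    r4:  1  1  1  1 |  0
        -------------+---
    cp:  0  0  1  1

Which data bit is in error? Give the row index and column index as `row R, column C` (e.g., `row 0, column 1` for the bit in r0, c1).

row 3, column 2

Recompute each row's even parity and compare to rp:
  r0: data parity 1, sent rp 1 → ok
  r1: data parity 1, sent rp 1 → ok
  r2: data parity 0, sent rp 0 → ok
  r3: data parity 1, sent rp 0 → mismatch
  r4: data parity 0, sent rp 0 → ok
Recompute each column's even parity and compare to cp:
  c0: data parity 0, sent cp 0 → ok
  c1: data parity 0, sent cp 0 → ok
  c2: data parity 0, sent cp 1 → mismatch
  c3: data parity 1, sent cp 1 → ok
Exactly one row (r3) and one column (c2) fail → the flipped bit is at their intersection.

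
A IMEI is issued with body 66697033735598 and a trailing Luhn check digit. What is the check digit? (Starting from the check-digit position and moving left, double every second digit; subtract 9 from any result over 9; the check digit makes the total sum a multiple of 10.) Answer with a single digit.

5

Partial digits right→left: 8 9 5 5 3 7 3 3 0 7 9 6 6 6
Double every second digit counting from the check-digit position (so the 1st, 3rd, 5th, ... of the partial from the right).
  doubled (with −9 where >9): 7 1 6 6 0 9 3 → sum 32
  kept as-is: 9 5 7 3 7 6 6 → sum 43
Total = 32 + 43 = 75.
Check digit = (10 − (75 mod 10)) mod 10 = 5.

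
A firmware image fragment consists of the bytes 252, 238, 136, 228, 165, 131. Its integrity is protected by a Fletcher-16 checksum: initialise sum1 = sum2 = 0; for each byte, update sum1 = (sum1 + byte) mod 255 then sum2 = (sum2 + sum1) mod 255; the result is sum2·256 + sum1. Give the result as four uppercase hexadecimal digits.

3882

Running sums (mod 255):
  after byte 0 (252): sum1=252, sum2=252
  after byte 1 (238): sum1=235, sum2=232
  after byte 2 (136): sum1=116, sum2=93
  after byte 3 (228): sum1=89, sum2=182
  after byte 4 (165): sum1=254, sum2=181
  after byte 5 (131): sum1=130, sum2=56
Checksum = sum2·256 + sum1 = 56·256 + 130 = 14466 = 0x3882.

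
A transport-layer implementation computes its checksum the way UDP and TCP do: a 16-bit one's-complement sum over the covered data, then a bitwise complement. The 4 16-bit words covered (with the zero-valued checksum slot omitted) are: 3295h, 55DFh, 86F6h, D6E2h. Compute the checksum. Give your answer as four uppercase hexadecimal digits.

19B2

One's-complement addition (fold any carry out of bit 15 back into bit 0):
  0x3295 + 0x55DF = 0x08874
  0x8874 + 0x86F6 = 0x10F6A → wrap carry → 0x0F6B
  0x0F6B + 0xD6E2 = 0x0E64D
One's-complement sum = 0xE64D.
Checksum = ~0xE64D & 0xFFFF = 0x19B2.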